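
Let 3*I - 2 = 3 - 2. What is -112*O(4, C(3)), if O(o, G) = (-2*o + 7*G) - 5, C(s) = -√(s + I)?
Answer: 3024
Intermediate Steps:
I = 1 (I = ⅔ + (3 - 2)/3 = ⅔ + (⅓)*1 = ⅔ + ⅓ = 1)
C(s) = -√(1 + s) (C(s) = -√(s + 1) = -√(1 + s))
O(o, G) = -5 - 2*o + 7*G
-112*O(4, C(3)) = -112*(-5 - 2*4 + 7*(-√(1 + 3))) = -112*(-5 - 8 + 7*(-√4)) = -112*(-5 - 8 + 7*(-1*2)) = -112*(-5 - 8 + 7*(-2)) = -112*(-5 - 8 - 14) = -112*(-27) = 3024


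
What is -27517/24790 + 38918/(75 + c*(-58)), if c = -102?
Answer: 799922873/148516890 ≈ 5.3861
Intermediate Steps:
-27517/24790 + 38918/(75 + c*(-58)) = -27517/24790 + 38918/(75 - 102*(-58)) = -27517*1/24790 + 38918/(75 + 5916) = -27517/24790 + 38918/5991 = 799922873/148516890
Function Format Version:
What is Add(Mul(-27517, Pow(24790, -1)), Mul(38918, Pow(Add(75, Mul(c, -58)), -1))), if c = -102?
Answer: Rational(799922873, 148516890) ≈ 5.3861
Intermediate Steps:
Add(Mul(-27517, Pow(24790, -1)), Mul(38918, Pow(Add(75, Mul(c, -58)), -1))) = Add(Mul(-27517, Pow(24790, -1)), Mul(38918, Pow(Add(75, Mul(-102, -58)), -1))) = Add(Mul(-27517, Rational(1, 24790)), Mul(38918, Pow(Add(75, 5916), -1))) = Add(Rational(-27517, 24790), Mul(38918, Pow(5991, -1))) = Add(Rational(-27517, 24790), Mul(38918, Rational(1, 5991))) = Add(Rational(-27517, 24790), Rational(38918, 5991)) = Rational(799922873, 148516890)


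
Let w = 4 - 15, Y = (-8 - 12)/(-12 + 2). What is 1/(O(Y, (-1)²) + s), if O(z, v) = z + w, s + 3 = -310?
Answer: -1/322 ≈ -0.0031056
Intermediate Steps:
s = -313 (s = -3 - 310 = -313)
Y = 2 (Y = -20/(-10) = -20*(-⅒) = 2)
w = -11
O(z, v) = -11 + z (O(z, v) = z - 11 = -11 + z)
1/(O(Y, (-1)²) + s) = 1/((-11 + 2) - 313) = 1/(-9 - 313) = 1/(-322) = -1/322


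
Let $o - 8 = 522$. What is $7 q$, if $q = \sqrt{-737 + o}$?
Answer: $21 i \sqrt{23} \approx 100.71 i$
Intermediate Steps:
$o = 530$ ($o = 8 + 522 = 530$)
$q = 3 i \sqrt{23}$ ($q = \sqrt{-737 + 530} = \sqrt{-207} = 3 i \sqrt{23} \approx 14.387 i$)
$7 q = 7 \cdot 3 i \sqrt{23} = 21 i \sqrt{23}$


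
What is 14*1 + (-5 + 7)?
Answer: 16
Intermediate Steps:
14*1 + (-5 + 7) = 14 + 2 = 16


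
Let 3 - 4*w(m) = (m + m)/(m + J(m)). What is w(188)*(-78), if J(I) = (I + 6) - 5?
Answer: -2265/58 ≈ -39.052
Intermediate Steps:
J(I) = 1 + I (J(I) = (6 + I) - 5 = 1 + I)
w(m) = ¾ - m/(2*(1 + 2*m)) (w(m) = ¾ - (m + m)/(4*(m + (1 + m))) = ¾ - 2*m/(4*(1 + 2*m)) = ¾ - m/(2*(1 + 2*m)))
w(188)*(-78) = ((3 + 4*188)/(4*(1 + 2*188)))*(-78) = ((3 + 752)/(4*(1 + 376)))*(-78) = ((¼)*755/377)*(-78) = ((¼)*(1/377)*755)*(-78) = (755/1508)*(-78) = -2265/58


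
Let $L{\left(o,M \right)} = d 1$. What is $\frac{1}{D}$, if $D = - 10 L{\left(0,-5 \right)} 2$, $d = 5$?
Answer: $- \frac{1}{100} \approx -0.01$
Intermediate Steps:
$L{\left(o,M \right)} = 5$ ($L{\left(o,M \right)} = 5 \cdot 1 = 5$)
$D = -100$ ($D = \left(-10\right) 5 \cdot 2 = \left(-50\right) 2 = -100$)
$\frac{1}{D} = \frac{1}{-100} = - \frac{1}{100}$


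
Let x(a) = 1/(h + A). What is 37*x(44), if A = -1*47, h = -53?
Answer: -37/100 ≈ -0.37000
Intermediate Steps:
A = -47
x(a) = -1/100 (x(a) = 1/(-53 - 47) = 1/(-100) = -1/100)
37*x(44) = 37*(-1/100) = -37/100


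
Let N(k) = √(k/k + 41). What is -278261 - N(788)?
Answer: -278261 - √42 ≈ -2.7827e+5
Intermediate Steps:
N(k) = √42 (N(k) = √(1 + 41) = √42)
-278261 - N(788) = -278261 - √42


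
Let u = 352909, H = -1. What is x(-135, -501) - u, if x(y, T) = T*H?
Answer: -352408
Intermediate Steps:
x(y, T) = -T (x(y, T) = T*(-1) = -T)
x(-135, -501) - u = -1*(-501) - 1*352909 = 501 - 352909 = -352408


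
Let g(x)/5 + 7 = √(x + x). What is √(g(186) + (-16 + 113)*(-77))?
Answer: √(-7504 + 10*√93) ≈ 86.067*I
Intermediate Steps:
g(x) = -35 + 5*√2*√x (g(x) = -35 + 5*√(x + x) = -35 + 5*√(2*x) = -35 + 5*(√2*√x) = -35 + 5*√2*√x)
√(g(186) + (-16 + 113)*(-77)) = √((-35 + 5*√2*√186) + (-16 + 113)*(-77)) = √((-35 + 10*√93) + 97*(-77)) = √((-35 + 10*√93) - 7469) = √(-7504 + 10*√93)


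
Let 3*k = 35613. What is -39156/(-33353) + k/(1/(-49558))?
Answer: -19621670520198/33353 ≈ -5.8830e+8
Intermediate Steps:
k = 11871 (k = (⅓)*35613 = 11871)
-39156/(-33353) + k/(1/(-49558)) = -39156/(-33353) + 11871/(1/(-49558)) = -39156*(-1/33353) + 11871/(-1/49558) = 39156/33353 + 11871*(-49558) = 39156/33353 - 588303018 = -19621670520198/33353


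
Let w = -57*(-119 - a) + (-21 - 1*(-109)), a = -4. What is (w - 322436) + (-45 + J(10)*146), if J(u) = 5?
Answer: -315108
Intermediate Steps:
w = 6643 (w = -57*(-119 - 1*(-4)) + (-21 - 1*(-109)) = -57*(-119 + 4) + (-21 + 109) = -57*(-115) + 88 = 6555 + 88 = 6643)
(w - 322436) + (-45 + J(10)*146) = (6643 - 322436) + (-45 + 5*146) = -315793 + (-45 + 730) = -315793 + 685 = -315108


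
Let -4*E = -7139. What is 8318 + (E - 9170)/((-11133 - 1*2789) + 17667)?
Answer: 124574099/14980 ≈ 8316.0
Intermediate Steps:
E = 7139/4 (E = -1/4*(-7139) = 7139/4 ≈ 1784.8)
8318 + (E - 9170)/((-11133 - 1*2789) + 17667) = 8318 + (7139/4 - 9170)/((-11133 - 1*2789) + 17667) = 8318 - 29541/(4*((-11133 - 2789) + 17667)) = 8318 - 29541/(4*(-13922 + 17667)) = 8318 - 29541/4/3745 = 8318 - 29541/4*1/3745 = 8318 - 29541/14980 = 124574099/14980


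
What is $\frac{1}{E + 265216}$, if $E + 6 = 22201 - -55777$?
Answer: $\frac{1}{343188} \approx 2.9139 \cdot 10^{-6}$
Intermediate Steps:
$E = 77972$ ($E = -6 + \left(22201 - -55777\right) = -6 + \left(22201 + 55777\right) = -6 + 77978 = 77972$)
$\frac{1}{E + 265216} = \frac{1}{77972 + 265216} = \frac{1}{343188}$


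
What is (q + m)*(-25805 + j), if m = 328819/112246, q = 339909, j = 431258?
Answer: 15469554196123149/112246 ≈ 1.3782e+11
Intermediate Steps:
m = 328819/112246 (m = 328819*(1/112246) = 328819/112246 ≈ 2.9295)
(q + m)*(-25805 + j) = (339909 + 328819/112246)*(-25805 + 431258) = (38153754433/112246)*405453 = 15469554196123149/112246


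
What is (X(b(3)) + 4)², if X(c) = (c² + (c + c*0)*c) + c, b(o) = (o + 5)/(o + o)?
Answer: 6400/81 ≈ 79.012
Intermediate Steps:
b(o) = (5 + o)/(2*o) (b(o) = (5 + o)/((2*o)) = (5 + o)*(1/(2*o)) = (5 + o)/(2*o))
X(c) = c + 2*c² (X(c) = (c² + (c + 0)*c) + c = (c² + c*c) + c = (c² + c²) + c = 2*c² + c = c + 2*c²)
(X(b(3)) + 4)² = (((½)*(5 + 3)/3)*(1 + 2*((½)*(5 + 3)/3)) + 4)² = (((½)*(⅓)*8)*(1 + 2*((½)*(⅓)*8)) + 4)² = (4*(1 + 2*(4/3))/3 + 4)² = (4*(1 + 8/3)/3 + 4)² = ((4/3)*(11/3) + 4)² = (44/9 + 4)² = (80/9)² = 6400/81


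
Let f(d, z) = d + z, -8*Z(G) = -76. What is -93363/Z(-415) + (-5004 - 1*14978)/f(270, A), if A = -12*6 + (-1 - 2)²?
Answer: -39031940/3933 ≈ -9924.2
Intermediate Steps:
Z(G) = 19/2 (Z(G) = -⅛*(-76) = 19/2)
A = -63 (A = -72 + (-3)² = -72 + 9 = -63)
-93363/Z(-415) + (-5004 - 1*14978)/f(270, A) = -93363/19/2 + (-5004 - 1*14978)/(270 - 63) = -93363*2/19 + (-5004 - 14978)/207 = -186726/19 - 19982*1/207 = -186726/19 - 19982/207 = -39031940/3933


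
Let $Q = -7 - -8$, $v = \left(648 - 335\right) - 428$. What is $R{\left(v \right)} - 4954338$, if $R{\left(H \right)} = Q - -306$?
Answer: $-4954031$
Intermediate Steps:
$v = -115$ ($v = 313 - 428 = -115$)
$Q = 1$ ($Q = -7 + 8 = 1$)
$R{\left(H \right)} = 307$ ($R{\left(H \right)} = 1 - -306 = 1 + 306 = 307$)
$R{\left(v \right)} - 4954338 = 307 - 4954338 = -4954031$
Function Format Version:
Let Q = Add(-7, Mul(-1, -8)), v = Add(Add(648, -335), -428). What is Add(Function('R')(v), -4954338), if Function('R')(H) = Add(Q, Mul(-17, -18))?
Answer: -4954031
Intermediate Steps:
v = -115 (v = Add(313, -428) = -115)
Q = 1 (Q = Add(-7, 8) = 1)
Function('R')(H) = 307 (Function('R')(H) = Add(1, Mul(-17, -18)) = Add(1, 306) = 307)
Add(Function('R')(v), -4954338) = Add(307, -4954338) = -4954031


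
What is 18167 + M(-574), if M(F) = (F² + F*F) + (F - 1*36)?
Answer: 676509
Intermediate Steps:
M(F) = -36 + F + 2*F² (M(F) = (F² + F²) + (F - 36) = 2*F² + (-36 + F) = -36 + F + 2*F²)
18167 + M(-574) = 18167 + (-36 - 574 + 2*(-574)²) = 18167 + (-36 - 574 + 2*329476) = 18167 + (-36 - 574 + 658952) = 18167 + 658342 = 676509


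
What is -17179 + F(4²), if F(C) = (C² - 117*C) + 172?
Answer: -18623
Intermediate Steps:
F(C) = 172 + C² - 117*C
-17179 + F(4²) = -17179 + (172 + (4²)² - 117*4²) = -17179 + (172 + 16² - 117*16) = -17179 + (172 + 256 - 1872) = -17179 - 1444 = -18623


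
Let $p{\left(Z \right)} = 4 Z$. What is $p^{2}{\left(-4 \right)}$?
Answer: $256$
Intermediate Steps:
$p^{2}{\left(-4 \right)} = \left(4 \left(-4\right)\right)^{2} = \left(-16\right)^{2} = 256$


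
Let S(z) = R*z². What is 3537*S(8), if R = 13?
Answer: 2942784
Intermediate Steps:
S(z) = 13*z²
3537*S(8) = 3537*(13*8²) = 3537*(13*64) = 3537*832 = 2942784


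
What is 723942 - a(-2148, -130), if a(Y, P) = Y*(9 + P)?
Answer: 464034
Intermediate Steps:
723942 - a(-2148, -130) = 723942 - (-2148)*(9 - 130) = 723942 - (-2148)*(-121) = 723942 - 1*259908 = 723942 - 259908 = 464034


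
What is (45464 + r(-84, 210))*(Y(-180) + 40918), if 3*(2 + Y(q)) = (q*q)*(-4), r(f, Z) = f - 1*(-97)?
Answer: -103869468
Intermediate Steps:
r(f, Z) = 97 + f (r(f, Z) = f + 97 = 97 + f)
Y(q) = -2 - 4*q²/3 (Y(q) = -2 + ((q*q)*(-4))/3 = -2 + (q²*(-4))/3 = -2 + (-4*q²)/3 = -2 - 4*q²/3)
(45464 + r(-84, 210))*(Y(-180) + 40918) = (45464 + (97 - 84))*((-2 - 4/3*(-180)²) + 40918) = (45464 + 13)*((-2 - 4/3*32400) + 40918) = 45477*((-2 - 43200) + 40918) = 45477*(-43202 + 40918) = 45477*(-2284) = -103869468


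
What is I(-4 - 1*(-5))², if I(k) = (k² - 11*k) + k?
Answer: 81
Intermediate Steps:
I(k) = k² - 10*k
I(-4 - 1*(-5))² = ((-4 - 1*(-5))*(-10 + (-4 - 1*(-5))))² = ((-4 + 5)*(-10 + (-4 + 5)))² = (1*(-10 + 1))² = (1*(-9))² = (-9)² = 81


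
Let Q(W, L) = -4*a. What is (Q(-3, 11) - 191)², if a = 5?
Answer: 44521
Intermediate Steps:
Q(W, L) = -20 (Q(W, L) = -4*5 = -20)
(Q(-3, 11) - 191)² = (-20 - 191)² = (-211)² = 44521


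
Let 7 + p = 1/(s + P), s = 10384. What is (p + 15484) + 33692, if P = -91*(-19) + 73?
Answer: 599173435/12186 ≈ 49169.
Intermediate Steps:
P = 1802 (P = 1729 + 73 = 1802)
p = -85301/12186 (p = -7 + 1/(10384 + 1802) = -7 + 1/12186 = -85301/12186 ≈ -6.9999)
(p + 15484) + 33692 = (-85301/12186 + 15484) + 33692 = 188602723/12186 + 33692 = 599173435/12186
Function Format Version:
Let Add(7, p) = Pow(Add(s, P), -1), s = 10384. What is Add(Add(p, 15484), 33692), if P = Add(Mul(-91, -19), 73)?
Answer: Rational(599173435, 12186) ≈ 49169.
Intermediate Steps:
P = 1802 (P = Add(1729, 73) = 1802)
p = Rational(-85301, 12186) (p = Add(-7, Pow(Add(10384, 1802), -1)) = Add(-7, Pow(12186, -1)) = Add(-7, Rational(1, 12186)) = Rational(-85301, 12186) ≈ -6.9999)
Add(Add(p, 15484), 33692) = Add(Add(Rational(-85301, 12186), 15484), 33692) = Add(Rational(188602723, 12186), 33692) = Rational(599173435, 12186)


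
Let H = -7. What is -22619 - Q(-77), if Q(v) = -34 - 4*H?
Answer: -22613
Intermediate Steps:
Q(v) = -6 (Q(v) = -34 - 4*(-7) = -34 + 28 = -6)
-22619 - Q(-77) = -22619 - 1*(-6) = -22619 + 6 = -22613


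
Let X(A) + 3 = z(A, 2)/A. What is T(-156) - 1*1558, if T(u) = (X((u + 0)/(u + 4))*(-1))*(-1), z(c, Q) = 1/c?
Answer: -2372837/1521 ≈ -1560.1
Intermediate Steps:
X(A) = -3 + A⁻² (X(A) = -3 + 1/(A*A) = -3 + A⁻²)
T(u) = -3 + (4 + u)²/u² (T(u) = ((-3 + ((u + 0)/(u + 4))⁻²)*(-1))*(-1) = ((-3 + (u/(4 + u))⁻²)*(-1))*(-1) = ((-3 + (4 + u)²/u²)*(-1))*(-1) = (3 - (4 + u)²/u²)*(-1) = -3 + (4 + u)²/u²)
T(-156) - 1*1558 = (-3 + (4 - 156)²/(-156)²) - 1*1558 = (-3 + (1/24336)*(-152)²) - 1558 = (-3 + (1/24336)*23104) - 1558 = (-3 + 1444/1521) - 1558 = -3119/1521 - 1558 = -2372837/1521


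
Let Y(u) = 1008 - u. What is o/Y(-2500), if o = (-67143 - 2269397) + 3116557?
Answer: 780017/3508 ≈ 222.35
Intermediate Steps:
o = 780017 (o = -2336540 + 3116557 = 780017)
o/Y(-2500) = 780017/(1008 - 1*(-2500)) = 780017/(1008 + 2500) = 780017/3508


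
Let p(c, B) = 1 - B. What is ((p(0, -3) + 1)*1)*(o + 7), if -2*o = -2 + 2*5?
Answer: 15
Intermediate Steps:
o = -4 (o = -(-2 + 2*5)/2 = -(-2 + 10)/2 = -½*8 = -4)
((p(0, -3) + 1)*1)*(o + 7) = (((1 - 1*(-3)) + 1)*1)*(-4 + 7) = (((1 + 3) + 1)*1)*3 = ((4 + 1)*1)*3 = (5*1)*3 = 5*3 = 15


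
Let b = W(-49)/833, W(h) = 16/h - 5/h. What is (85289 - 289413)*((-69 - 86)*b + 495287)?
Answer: -4126597561802816/40817 ≈ -1.0110e+11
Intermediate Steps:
W(h) = 11/h
b = -11/40817 (b = (11/(-49))/833 = (11*(-1/49))*(1/833) = -11/49*1/833 = -11/40817 ≈ -0.00026950)
(85289 - 289413)*((-69 - 86)*b + 495287) = (85289 - 289413)*((-69 - 86)*(-11/40817) + 495287) = -204124*(-155*(-11/40817) + 495287) = -204124*(1705/40817 + 495287) = -204124*20216131184/40817 = -4126597561802816/40817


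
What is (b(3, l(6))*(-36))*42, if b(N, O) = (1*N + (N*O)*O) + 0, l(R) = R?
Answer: -167832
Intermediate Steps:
b(N, O) = N + N*O**2 (b(N, O) = (N + N*O**2) + 0 = N + N*O**2)
(b(3, l(6))*(-36))*42 = ((3*(1 + 6**2))*(-36))*42 = ((3*(1 + 36))*(-36))*42 = ((3*37)*(-36))*42 = (111*(-36))*42 = -3996*42 = -167832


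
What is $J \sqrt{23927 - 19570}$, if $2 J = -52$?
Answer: $- 26 \sqrt{4357} \approx -1716.2$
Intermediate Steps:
$J = -26$ ($J = \frac{1}{2} \left(-52\right) = -26$)
$J \sqrt{23927 - 19570} = - 26 \sqrt{23927 - 19570} = - 26 \sqrt{4357}$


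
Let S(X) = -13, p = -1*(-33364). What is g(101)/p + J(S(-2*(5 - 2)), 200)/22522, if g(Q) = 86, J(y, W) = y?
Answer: 187895/93928001 ≈ 0.0020004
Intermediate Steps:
p = 33364
g(101)/p + J(S(-2*(5 - 2)), 200)/22522 = 86/33364 - 13/22522 = 86*(1/33364) - 13*1/22522 = 43/16682 - 13/22522 = 187895/93928001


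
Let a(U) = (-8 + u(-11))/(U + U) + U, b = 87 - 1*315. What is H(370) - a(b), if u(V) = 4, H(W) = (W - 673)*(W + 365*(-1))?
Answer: -146719/114 ≈ -1287.0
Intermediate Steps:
H(W) = (-673 + W)*(-365 + W) (H(W) = (-673 + W)*(W - 365) = (-673 + W)*(-365 + W))
b = -228 (b = 87 - 315 = -228)
a(U) = U - 2/U (a(U) = (-8 + 4)/(U + U) + U = -4*1/(2*U) + U = -2/U + U = U - 2/U)
H(370) - a(b) = (245645 + 370² - 1038*370) - (-228 - 2/(-228)) = (245645 + 136900 - 384060) - (-228 - 2*(-1/228)) = -1515 - (-228 + 1/114) = -1515 - 1*(-25991/114) = -1515 + 25991/114 = -146719/114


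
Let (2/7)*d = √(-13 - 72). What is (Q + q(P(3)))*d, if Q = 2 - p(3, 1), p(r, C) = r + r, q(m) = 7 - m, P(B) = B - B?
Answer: 21*I*√85/2 ≈ 96.805*I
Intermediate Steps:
P(B) = 0
p(r, C) = 2*r
d = 7*I*√85/2 (d = 7*√(-13 - 72)/2 = 7*√(-85)/2 = 7*(I*√85)/2 = 7*I*√85/2 ≈ 32.268*I)
Q = -4 (Q = 2 - 2*3 = 2 - 1*6 = 2 - 6 = -4)
(Q + q(P(3)))*d = (-4 + (7 - 1*0))*(7*I*√85/2) = (-4 + (7 + 0))*(7*I*√85/2) = (-4 + 7)*(7*I*√85/2) = 3*(7*I*√85/2) = 21*I*√85/2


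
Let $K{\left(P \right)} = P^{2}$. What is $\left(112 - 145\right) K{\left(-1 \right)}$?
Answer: $-33$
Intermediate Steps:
$\left(112 - 145\right) K{\left(-1 \right)} = \left(112 - 145\right) \left(-1\right)^{2} = \left(-33\right) 1 = -33$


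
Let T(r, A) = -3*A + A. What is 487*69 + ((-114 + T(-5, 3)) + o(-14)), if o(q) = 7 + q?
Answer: 33476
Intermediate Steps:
T(r, A) = -2*A
487*69 + ((-114 + T(-5, 3)) + o(-14)) = 487*69 + ((-114 - 2*3) + (7 - 14)) = 33603 + ((-114 - 6) - 7) = 33603 + (-120 - 7) = 33603 - 127 = 33476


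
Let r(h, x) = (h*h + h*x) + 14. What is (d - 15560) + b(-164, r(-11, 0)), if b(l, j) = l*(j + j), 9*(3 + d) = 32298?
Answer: -168763/3 ≈ -56254.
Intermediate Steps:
r(h, x) = 14 + h**2 + h*x (r(h, x) = (h**2 + h*x) + 14 = 14 + h**2 + h*x)
d = 10757/3 (d = -3 + (1/9)*32298 = -3 + 10766/3 = 10757/3 ≈ 3585.7)
b(l, j) = 2*j*l (b(l, j) = l*(2*j) = 2*j*l)
(d - 15560) + b(-164, r(-11, 0)) = (10757/3 - 15560) + 2*(14 + (-11)**2 - 11*0)*(-164) = -35923/3 + 2*(14 + 121 + 0)*(-164) = -35923/3 + 2*135*(-164) = -35923/3 - 44280 = -168763/3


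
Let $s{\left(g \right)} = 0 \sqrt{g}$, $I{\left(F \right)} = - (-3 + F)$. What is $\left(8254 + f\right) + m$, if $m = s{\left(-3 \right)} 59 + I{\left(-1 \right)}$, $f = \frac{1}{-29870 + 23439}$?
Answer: $\frac{53107197}{6431} \approx 8258.0$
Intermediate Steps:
$I{\left(F \right)} = 3 - F$
$s{\left(g \right)} = 0$
$f = - \frac{1}{6431}$ ($f = \frac{1}{-6431} = - \frac{1}{6431} \approx -0.0001555$)
$m = 4$ ($m = 0 \cdot 59 + \left(3 - -1\right) = 0 + \left(3 + 1\right) = 0 + 4 = 4$)
$\left(8254 + f\right) + m = \left(8254 - \frac{1}{6431}\right) + 4 = \frac{53081473}{6431} + 4 = \frac{53107197}{6431}$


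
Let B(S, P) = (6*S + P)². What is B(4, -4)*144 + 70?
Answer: 57670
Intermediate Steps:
B(S, P) = (P + 6*S)²
B(4, -4)*144 + 70 = (-4 + 6*4)²*144 + 70 = (-4 + 24)²*144 + 70 = 20²*144 + 70 = 400*144 + 70 = 57600 + 70 = 57670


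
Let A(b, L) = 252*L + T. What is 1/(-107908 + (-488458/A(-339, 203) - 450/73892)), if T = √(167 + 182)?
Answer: -385496151322899130458854/41601801916926973545212387475 - 666748548175528*√349/41601801916926973545212387475 ≈ -9.2663e-6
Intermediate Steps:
T = √349 ≈ 18.682
A(b, L) = √349 + 252*L (A(b, L) = 252*L + √349 = √349 + 252*L)
1/(-107908 + (-488458/A(-339, 203) - 450/73892)) = 1/(-107908 + (-488458/(√349 + 252*203) - 450/73892)) = 1/(-107908 + (-488458/(√349 + 51156) - 450*1/73892)) = 1/(-107908 + (-488458/(51156 + √349) - 225/36946)) = 1/(-107908 + (-225/36946 - 488458/(51156 + √349))) = 1/(-3986769193/36946 - 488458/(51156 + √349))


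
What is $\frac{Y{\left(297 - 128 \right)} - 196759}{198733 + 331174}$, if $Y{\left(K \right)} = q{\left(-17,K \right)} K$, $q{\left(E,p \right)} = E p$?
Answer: $- \frac{682296}{529907} \approx -1.2876$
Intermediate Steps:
$Y{\left(K \right)} = - 17 K^{2}$ ($Y{\left(K \right)} = - 17 K K = - 17 K^{2}$)
$\frac{Y{\left(297 - 128 \right)} - 196759}{198733 + 331174} = \frac{- 17 \left(297 - 128\right)^{2} - 196759}{198733 + 331174} = \frac{- 17 \left(297 - 128\right)^{2} - 196759}{529907} = \left(- 17 \cdot 169^{2} - 196759\right) \frac{1}{529907} = \left(\left(-17\right) 28561 - 196759\right) \frac{1}{529907} = \left(-485537 - 196759\right) \frac{1}{529907} = \left(-682296\right) \frac{1}{529907} = - \frac{682296}{529907}$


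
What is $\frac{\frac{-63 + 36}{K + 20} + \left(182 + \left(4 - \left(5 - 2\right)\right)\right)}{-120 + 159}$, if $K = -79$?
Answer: $\frac{3608}{767} \approx 4.704$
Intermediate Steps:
$\frac{\frac{-63 + 36}{K + 20} + \left(182 + \left(4 - \left(5 - 2\right)\right)\right)}{-120 + 159} = \frac{\frac{-63 + 36}{-79 + 20} + \left(182 + \left(4 - \left(5 - 2\right)\right)\right)}{-120 + 159} = \frac{- \frac{27}{-59} + \left(182 + \left(4 - \left(5 - 2\right)\right)\right)}{39} = \left(\left(-27\right) \left(- \frac{1}{59}\right) + \left(182 + \left(4 - 3\right)\right)\right) \frac{1}{39} = \left(\frac{27}{59} + \left(182 + \left(4 - 3\right)\right)\right) \frac{1}{39} = \left(\frac{27}{59} + \left(182 + 1\right)\right) \frac{1}{39} = \left(\frac{27}{59} + 183\right) \frac{1}{39} = \frac{10824}{59} \cdot \frac{1}{39} = \frac{3608}{767}$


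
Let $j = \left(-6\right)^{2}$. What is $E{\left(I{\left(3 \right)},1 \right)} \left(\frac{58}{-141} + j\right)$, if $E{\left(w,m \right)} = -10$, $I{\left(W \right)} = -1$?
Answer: $- \frac{50180}{141} \approx -355.89$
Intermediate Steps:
$j = 36$
$E{\left(I{\left(3 \right)},1 \right)} \left(\frac{58}{-141} + j\right) = - 10 \left(\frac{58}{-141} + 36\right) = - 10 \left(58 \left(- \frac{1}{141}\right) + 36\right) = - 10 \left(- \frac{58}{141} + 36\right) = \left(-10\right) \frac{5018}{141} = - \frac{50180}{141}$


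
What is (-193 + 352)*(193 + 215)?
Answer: 64872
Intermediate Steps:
(-193 + 352)*(193 + 215) = 159*408 = 64872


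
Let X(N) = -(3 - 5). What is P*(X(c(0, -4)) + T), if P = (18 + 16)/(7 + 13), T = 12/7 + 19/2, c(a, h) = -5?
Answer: 629/28 ≈ 22.464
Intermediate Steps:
T = 157/14 (T = 12*(⅐) + 19*(½) = 12/7 + 19/2 = 157/14 ≈ 11.214)
X(N) = 2 (X(N) = -1*(-2) = 2)
P = 17/10 (P = 34/20 = 34*(1/20) = 17/10 ≈ 1.7000)
P*(X(c(0, -4)) + T) = 17*(2 + 157/14)/10 = (17/10)*(185/14) = 629/28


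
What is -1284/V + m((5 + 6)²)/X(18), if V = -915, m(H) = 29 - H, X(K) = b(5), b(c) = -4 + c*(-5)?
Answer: 40472/8845 ≈ 4.5757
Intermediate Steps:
b(c) = -4 - 5*c
X(K) = -29 (X(K) = -4 - 5*5 = -4 - 25 = -29)
-1284/V + m((5 + 6)²)/X(18) = -1284/(-915) + (29 - (5 + 6)²)/(-29) = -1284*(-1/915) + (29 - 1*11²)*(-1/29) = 428/305 + (29 - 1*121)*(-1/29) = 428/305 + (29 - 121)*(-1/29) = 428/305 - 92*(-1/29) = 428/305 + 92/29 = 40472/8845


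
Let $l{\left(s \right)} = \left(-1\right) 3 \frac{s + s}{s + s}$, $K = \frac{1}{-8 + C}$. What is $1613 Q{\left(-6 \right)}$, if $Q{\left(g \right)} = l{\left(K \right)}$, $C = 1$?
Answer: $-4839$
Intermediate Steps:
$K = - \frac{1}{7}$ ($K = \frac{1}{-8 + 1} = \frac{1}{-7} = - \frac{1}{7} \approx -0.14286$)
$l{\left(s \right)} = -3$ ($l{\left(s \right)} = - 3 \frac{2 s}{2 s} = - 3 \cdot 2 s \frac{1}{2 s} = \left(-3\right) 1 = -3$)
$Q{\left(g \right)} = -3$
$1613 Q{\left(-6 \right)} = 1613 \left(-3\right) = -4839$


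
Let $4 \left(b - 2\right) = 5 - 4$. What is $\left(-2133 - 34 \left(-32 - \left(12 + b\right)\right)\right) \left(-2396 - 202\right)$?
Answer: $1456179$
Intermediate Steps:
$b = \frac{9}{4}$ ($b = 2 + \frac{5 - 4}{4} = 2 + \frac{1}{4} \cdot 1 = 2 + \frac{1}{4} = \frac{9}{4} \approx 2.25$)
$\left(-2133 - 34 \left(-32 - \left(12 + b\right)\right)\right) \left(-2396 - 202\right) = \left(-2133 - 34 \left(-32 - \frac{57}{4}\right)\right) \left(-2396 - 202\right) = \left(-2133 - 34 \left(-32 - \frac{57}{4}\right)\right) \left(-2598\right) = \left(-2133 - - \frac{3145}{2}\right) \left(-2598\right) = \left(-2133 + \frac{3145}{2}\right) \left(-2598\right) = \left(- \frac{1121}{2}\right) \left(-2598\right) = 1456179$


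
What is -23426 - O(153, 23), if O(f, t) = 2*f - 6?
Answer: -23726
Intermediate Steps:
O(f, t) = -6 + 2*f
-23426 - O(153, 23) = -23426 - (-6 + 2*153) = -23426 - (-6 + 306) = -23426 - 1*300 = -23426 - 300 = -23726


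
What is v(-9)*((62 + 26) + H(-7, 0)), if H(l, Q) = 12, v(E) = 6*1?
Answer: 600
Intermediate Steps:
v(E) = 6
v(-9)*((62 + 26) + H(-7, 0)) = 6*((62 + 26) + 12) = 6*(88 + 12) = 6*100 = 600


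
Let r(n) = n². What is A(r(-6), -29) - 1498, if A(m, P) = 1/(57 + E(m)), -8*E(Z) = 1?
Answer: -681582/455 ≈ -1498.0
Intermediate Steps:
E(Z) = -⅛ (E(Z) = -⅛*1 = -⅛)
A(m, P) = 8/455 (A(m, P) = 1/(57 - ⅛) = 1/(455/8) = 8/455)
A(r(-6), -29) - 1498 = 8/455 - 1498 = -681582/455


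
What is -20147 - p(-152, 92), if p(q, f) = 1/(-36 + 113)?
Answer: -1551320/77 ≈ -20147.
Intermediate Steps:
p(q, f) = 1/77
-20147 - p(-152, 92) = -20147 - 1*1/77 = -20147 - 1/77 = -1551320/77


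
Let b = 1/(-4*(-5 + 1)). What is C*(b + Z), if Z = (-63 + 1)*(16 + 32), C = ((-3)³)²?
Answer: -34711335/16 ≈ -2.1695e+6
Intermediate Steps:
C = 729 (C = (-27)² = 729)
Z = -2976 (Z = -62*48 = -2976)
b = 1/16 (b = 1/(-4*(-4)) = 1/16 ≈ 0.062500)
C*(b + Z) = 729*(1/16 - 2976) = 729*(-47615/16) = -34711335/16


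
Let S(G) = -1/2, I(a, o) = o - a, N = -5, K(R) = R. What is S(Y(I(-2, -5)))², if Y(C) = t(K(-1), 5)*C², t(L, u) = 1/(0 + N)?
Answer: ¼ ≈ 0.25000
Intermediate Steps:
t(L, u) = -⅕ (t(L, u) = 1/(0 - 5) = 1/(-5) = -⅕)
Y(C) = -C²/5
S(G) = -½ (S(G) = -1*½ = -½)
S(Y(I(-2, -5)))² = (-½)² = ¼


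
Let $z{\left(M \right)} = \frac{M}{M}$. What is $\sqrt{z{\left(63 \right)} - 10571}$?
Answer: $i \sqrt{10570} \approx 102.81 i$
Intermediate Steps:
$z{\left(M \right)} = 1$
$\sqrt{z{\left(63 \right)} - 10571} = \sqrt{1 - 10571} = \sqrt{-10570} = i \sqrt{10570}$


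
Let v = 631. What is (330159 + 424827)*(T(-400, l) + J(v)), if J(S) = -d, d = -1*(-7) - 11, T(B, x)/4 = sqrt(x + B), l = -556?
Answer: 3019944 + 6039888*I*sqrt(239) ≈ 3.0199e+6 + 9.3374e+7*I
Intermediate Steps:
T(B, x) = 4*sqrt(B + x) (T(B, x) = 4*sqrt(x + B) = 4*sqrt(B + x))
d = -4 (d = 7 - 11 = -4)
J(S) = 4 (J(S) = -1*(-4) = 4)
(330159 + 424827)*(T(-400, l) + J(v)) = (330159 + 424827)*(4*sqrt(-400 - 556) + 4) = 754986*(4*sqrt(-956) + 4) = 754986*(4*(2*I*sqrt(239)) + 4) = 754986*(8*I*sqrt(239) + 4) = 754986*(4 + 8*I*sqrt(239)) = 3019944 + 6039888*I*sqrt(239)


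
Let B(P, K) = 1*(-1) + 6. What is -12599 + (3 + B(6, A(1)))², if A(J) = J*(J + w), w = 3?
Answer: -12535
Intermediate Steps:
A(J) = J*(3 + J) (A(J) = J*(J + 3) = J*(3 + J))
B(P, K) = 5 (B(P, K) = -1 + 6 = 5)
-12599 + (3 + B(6, A(1)))² = -12599 + (3 + 5)² = -12599 + 8² = -12599 + 64 = -12535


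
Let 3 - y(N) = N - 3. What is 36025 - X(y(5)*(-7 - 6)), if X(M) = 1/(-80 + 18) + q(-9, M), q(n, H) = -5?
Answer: 2233861/62 ≈ 36030.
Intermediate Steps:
y(N) = 6 - N (y(N) = 3 - (N - 3) = 3 - (-3 + N) = 3 + (3 - N) = 6 - N)
X(M) = -311/62 (X(M) = 1/(-80 + 18) - 5 = 1/(-62) - 5 = -1/62 - 5 = -311/62)
36025 - X(y(5)*(-7 - 6)) = 36025 - 1*(-311/62) = 36025 + 311/62 = 2233861/62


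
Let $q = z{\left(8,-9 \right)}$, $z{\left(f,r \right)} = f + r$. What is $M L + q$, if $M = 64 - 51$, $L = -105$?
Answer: $-1366$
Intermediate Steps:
$q = -1$ ($q = 8 - 9 = -1$)
$M = 13$ ($M = 64 - 51 = 13$)
$M L + q = 13 \left(-105\right) - 1 = -1365 - 1 = -1366$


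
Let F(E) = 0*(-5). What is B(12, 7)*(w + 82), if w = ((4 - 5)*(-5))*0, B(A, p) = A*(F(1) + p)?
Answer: 6888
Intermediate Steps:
F(E) = 0
B(A, p) = A*p (B(A, p) = A*(0 + p) = A*p)
w = 0 (w = -1*(-5)*0 = 5*0 = 0)
B(12, 7)*(w + 82) = (12*7)*(0 + 82) = 84*82 = 6888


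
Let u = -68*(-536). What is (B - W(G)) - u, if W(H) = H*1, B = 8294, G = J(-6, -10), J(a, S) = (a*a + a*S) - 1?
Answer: -28249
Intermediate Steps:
J(a, S) = -1 + a² + S*a (J(a, S) = (a² + S*a) - 1 = -1 + a² + S*a)
G = 95 (G = -1 + (-6)² - 10*(-6) = -1 + 36 + 60 = 95)
W(H) = H
u = 36448
(B - W(G)) - u = (8294 - 1*95) - 1*36448 = (8294 - 95) - 36448 = 8199 - 36448 = -28249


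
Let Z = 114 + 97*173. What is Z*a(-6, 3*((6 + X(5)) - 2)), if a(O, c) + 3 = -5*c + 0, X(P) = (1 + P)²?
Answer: -10187685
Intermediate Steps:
a(O, c) = -3 - 5*c (a(O, c) = -3 + (-5*c + 0) = -3 - 5*c)
Z = 16895 (Z = 114 + 16781 = 16895)
Z*a(-6, 3*((6 + X(5)) - 2)) = 16895*(-3 - 15*((6 + (1 + 5)²) - 2)) = 16895*(-3 - 15*((6 + 6²) - 2)) = 16895*(-3 - 15*((6 + 36) - 2)) = 16895*(-3 - 15*(42 - 2)) = 16895*(-3 - 15*40) = 16895*(-3 - 5*120) = 16895*(-3 - 600) = 16895*(-603) = -10187685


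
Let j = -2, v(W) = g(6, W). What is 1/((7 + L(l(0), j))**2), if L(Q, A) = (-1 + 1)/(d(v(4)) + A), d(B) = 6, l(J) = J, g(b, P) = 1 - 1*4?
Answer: 1/49 ≈ 0.020408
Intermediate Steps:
g(b, P) = -3 (g(b, P) = 1 - 4 = -3)
v(W) = -3
L(Q, A) = 0 (L(Q, A) = (-1 + 1)/(6 + A) = 0/(6 + A) = 0)
1/((7 + L(l(0), j))**2) = 1/((7 + 0)**2) = 1/(7**2) = 1/49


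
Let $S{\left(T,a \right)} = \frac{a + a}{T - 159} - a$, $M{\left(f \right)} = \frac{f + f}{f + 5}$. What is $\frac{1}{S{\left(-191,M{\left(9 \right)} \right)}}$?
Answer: $- \frac{1225}{1584} \approx -0.77336$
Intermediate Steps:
$M{\left(f \right)} = \frac{2 f}{5 + f}$
$S{\left(T,a \right)} = - a + \frac{2 a}{-159 + T}$ ($S{\left(T,a \right)} = \frac{2 a}{-159 + T} - a = - a + \frac{2 a}{-159 + T}$)
$\frac{1}{S{\left(-191,M{\left(9 \right)} \right)}} = \frac{1}{2 \cdot 9 \frac{1}{5 + 9} \frac{1}{-159 - 191} \left(161 - -191\right)} = \frac{1}{2 \cdot 9 \cdot \frac{1}{14} \frac{1}{-350} \left(161 + 191\right)} = \frac{1}{2 \cdot 9 \cdot \frac{1}{14} \left(- \frac{1}{350}\right) 352} = \frac{1}{\frac{9}{7} \left(- \frac{1}{350}\right) 352} = \frac{1}{- \frac{1584}{1225}} = - \frac{1225}{1584}$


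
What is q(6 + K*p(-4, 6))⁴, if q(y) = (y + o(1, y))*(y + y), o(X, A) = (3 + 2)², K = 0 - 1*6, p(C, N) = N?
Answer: 8100000000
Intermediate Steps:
K = -6 (K = 0 - 6 = -6)
o(X, A) = 25 (o(X, A) = 5² = 25)
q(y) = 2*y*(25 + y) (q(y) = (y + 25)*(y + y) = (25 + y)*(2*y) = 2*y*(25 + y))
q(6 + K*p(-4, 6))⁴ = (2*(6 - 6*6)*(25 + (6 - 6*6)))⁴ = (2*(6 - 36)*(25 + (6 - 36)))⁴ = (2*(-30)*(25 - 30))⁴ = (2*(-30)*(-5))⁴ = 300⁴ = 8100000000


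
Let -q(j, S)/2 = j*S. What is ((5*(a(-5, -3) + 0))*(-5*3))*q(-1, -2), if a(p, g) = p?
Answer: -1500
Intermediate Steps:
q(j, S) = -2*S*j (q(j, S) = -2*j*S = -2*S*j)
((5*(a(-5, -3) + 0))*(-5*3))*q(-1, -2) = ((5*(-5 + 0))*(-5*3))*(-2*(-2)*(-1)) = ((5*(-5))*(-15))*(-4) = -25*(-15)*(-4) = 375*(-4) = -1500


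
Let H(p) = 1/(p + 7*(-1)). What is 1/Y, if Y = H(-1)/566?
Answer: -4528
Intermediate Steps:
H(p) = 1/(-7 + p) (H(p) = 1/(p - 7) = 1/(-7 + p))
Y = -1/4528 (Y = 1/(-7 - 1*566) = (1/566)/(-8) = -⅛*1/566 = -1/4528 ≈ -0.00022085)
1/Y = 1/(-1/4528) = -4528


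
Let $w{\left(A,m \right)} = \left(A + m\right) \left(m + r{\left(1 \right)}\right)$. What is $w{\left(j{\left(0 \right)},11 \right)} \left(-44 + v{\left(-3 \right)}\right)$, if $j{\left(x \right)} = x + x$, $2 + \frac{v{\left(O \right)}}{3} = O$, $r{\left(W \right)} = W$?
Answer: $-7788$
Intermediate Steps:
$v{\left(O \right)} = -6 + 3 O$
$j{\left(x \right)} = 2 x$
$w{\left(A,m \right)} = \left(1 + m\right) \left(A + m\right)$ ($w{\left(A,m \right)} = \left(A + m\right) \left(m + 1\right) = \left(A + m\right) \left(1 + m\right) = \left(1 + m\right) \left(A + m\right)$)
$w{\left(j{\left(0 \right)},11 \right)} \left(-44 + v{\left(-3 \right)}\right) = \left(2 \cdot 0 + 11 + 11^{2} + 2 \cdot 0 \cdot 11\right) \left(-44 + \left(-6 + 3 \left(-3\right)\right)\right) = \left(0 + 11 + 121 + 0 \cdot 11\right) \left(-44 - 15\right) = \left(0 + 11 + 121 + 0\right) \left(-44 - 15\right) = 132 \left(-59\right) = -7788$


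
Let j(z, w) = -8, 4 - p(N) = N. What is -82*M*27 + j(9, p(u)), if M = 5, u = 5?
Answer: -11078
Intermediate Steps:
p(N) = 4 - N
-82*M*27 + j(9, p(u)) = -410*27 - 8 = -82*135 - 8 = -11070 - 8 = -11078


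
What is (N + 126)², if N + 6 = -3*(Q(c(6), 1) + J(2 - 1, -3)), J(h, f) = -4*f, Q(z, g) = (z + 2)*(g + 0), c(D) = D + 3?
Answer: 2601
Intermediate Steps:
c(D) = 3 + D
Q(z, g) = g*(2 + z) (Q(z, g) = (2 + z)*g = g*(2 + z))
N = -75 (N = -6 - 3*(1*(2 + (3 + 6)) - 4*(-3)) = -6 - 3*(1*(2 + 9) + 12) = -6 - 3*(1*11 + 12) = -6 - 3*(11 + 12) = -6 - 3*23 = -6 - 69 = -75)
(N + 126)² = (-75 + 126)² = 51² = 2601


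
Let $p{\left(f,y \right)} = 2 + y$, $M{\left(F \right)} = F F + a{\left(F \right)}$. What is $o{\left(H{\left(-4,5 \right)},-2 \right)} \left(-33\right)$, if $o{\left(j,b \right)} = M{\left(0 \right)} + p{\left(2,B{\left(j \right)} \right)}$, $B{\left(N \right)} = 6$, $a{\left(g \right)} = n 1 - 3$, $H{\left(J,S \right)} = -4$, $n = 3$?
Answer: $-264$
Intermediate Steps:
$a{\left(g \right)} = 0$ ($a{\left(g \right)} = 3 \cdot 1 - 3 = 3 - 3 = 0$)
$M{\left(F \right)} = F^{2}$ ($M{\left(F \right)} = F F + 0 = F^{2} + 0 = F^{2}$)
$o{\left(j,b \right)} = 8$ ($o{\left(j,b \right)} = 0^{2} + \left(2 + 6\right) = 0 + 8 = 8$)
$o{\left(H{\left(-4,5 \right)},-2 \right)} \left(-33\right) = 8 \left(-33\right) = -264$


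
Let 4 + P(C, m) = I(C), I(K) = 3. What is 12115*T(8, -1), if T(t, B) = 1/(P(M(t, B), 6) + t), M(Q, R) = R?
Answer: 12115/7 ≈ 1730.7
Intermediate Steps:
P(C, m) = -1 (P(C, m) = -4 + 3 = -1)
T(t, B) = 1/(-1 + t)
12115*T(8, -1) = 12115/(-1 + 8) = 12115/7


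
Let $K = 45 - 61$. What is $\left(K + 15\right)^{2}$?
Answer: $1$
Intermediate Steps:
$K = -16$
$\left(K + 15\right)^{2} = \left(-16 + 15\right)^{2} = \left(-1\right)^{2} = 1$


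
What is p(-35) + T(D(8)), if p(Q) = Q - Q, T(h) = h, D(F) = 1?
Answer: 1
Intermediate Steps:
p(Q) = 0
p(-35) + T(D(8)) = 0 + 1 = 1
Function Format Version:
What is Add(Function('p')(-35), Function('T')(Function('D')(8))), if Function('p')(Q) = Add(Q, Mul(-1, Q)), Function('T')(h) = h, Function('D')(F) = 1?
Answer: 1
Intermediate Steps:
Function('p')(Q) = 0
Add(Function('p')(-35), Function('T')(Function('D')(8))) = Add(0, 1) = 1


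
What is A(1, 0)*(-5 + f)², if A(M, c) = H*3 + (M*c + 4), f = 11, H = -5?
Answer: -396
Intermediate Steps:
A(M, c) = -11 + M*c (A(M, c) = -5*3 + (M*c + 4) = -15 + (4 + M*c) = -11 + M*c)
A(1, 0)*(-5 + f)² = (-11 + 1*0)*(-5 + 11)² = (-11 + 0)*6² = -11*36 = -396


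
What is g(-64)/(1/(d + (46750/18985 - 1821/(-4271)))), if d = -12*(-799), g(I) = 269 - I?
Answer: 51793261407819/16216987 ≈ 3.1938e+6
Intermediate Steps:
d = 9588
g(-64)/(1/(d + (46750/18985 - 1821/(-4271)))) = (269 - 1*(-64))/(1/(9588 + (46750/18985 - 1821/(-4271)))) = (269 + 64)/(1/(9588 + (46750*(1/18985) - 1821*(-1/4271)))) = 333/(1/(9588 + (9350/3797 + 1821/4271))) = 333/(1/(9588 + 46848187/16216987)) = 333/(1/(155535319543/16216987)) = 333/(16216987/155535319543) = 333*(155535319543/16216987) = 51793261407819/16216987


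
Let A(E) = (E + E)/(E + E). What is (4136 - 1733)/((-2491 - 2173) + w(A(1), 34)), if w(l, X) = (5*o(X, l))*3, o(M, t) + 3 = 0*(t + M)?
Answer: -2403/4709 ≈ -0.51030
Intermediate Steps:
A(E) = 1 (A(E) = (2*E)/((2*E)) = (2*E)*(1/(2*E)) = 1)
o(M, t) = -3 (o(M, t) = -3 + 0*(t + M) = -3 + 0*(M + t) = -3 + 0 = -3)
w(l, X) = -45 (w(l, X) = (5*(-3))*3 = -15*3 = -45)
(4136 - 1733)/((-2491 - 2173) + w(A(1), 34)) = (4136 - 1733)/((-2491 - 2173) - 45) = 2403/(-4664 - 45) = 2403/(-4709) = 2403*(-1/4709) = -2403/4709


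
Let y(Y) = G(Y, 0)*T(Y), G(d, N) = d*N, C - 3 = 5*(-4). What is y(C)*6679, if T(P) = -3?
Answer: 0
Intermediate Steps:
C = -17 (C = 3 + 5*(-4) = 3 - 20 = -17)
G(d, N) = N*d
y(Y) = 0 (y(Y) = (0*Y)*(-3) = 0*(-3) = 0)
y(C)*6679 = 0*6679 = 0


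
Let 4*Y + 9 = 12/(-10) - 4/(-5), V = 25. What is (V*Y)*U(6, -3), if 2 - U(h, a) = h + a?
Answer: 235/4 ≈ 58.750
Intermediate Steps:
U(h, a) = 2 - a - h (U(h, a) = 2 - (h + a) = 2 - (a + h) = 2 + (-a - h) = 2 - a - h)
Y = -47/20 (Y = -9/4 + (12/(-10) - 4/(-5))/4 = -9/4 + (12*(-⅒) - 4*(-⅕))/4 = -9/4 + (-6/5 + ⅘)/4 = -9/4 + (¼)*(-⅖) = -9/4 - ⅒ = -47/20 ≈ -2.3500)
(V*Y)*U(6, -3) = (25*(-47/20))*(2 - 1*(-3) - 1*6) = -235*(2 + 3 - 6)/4 = -235/4*(-1) = 235/4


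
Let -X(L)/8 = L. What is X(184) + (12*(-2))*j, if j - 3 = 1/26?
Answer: -20084/13 ≈ -1544.9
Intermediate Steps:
X(L) = -8*L
j = 79/26 (j = 3 + 1/26 = 79/26 ≈ 3.0385)
X(184) + (12*(-2))*j = -8*184 + (12*(-2))*(79/26) = -1472 - 24*79/26 = -1472 - 948/13 = -20084/13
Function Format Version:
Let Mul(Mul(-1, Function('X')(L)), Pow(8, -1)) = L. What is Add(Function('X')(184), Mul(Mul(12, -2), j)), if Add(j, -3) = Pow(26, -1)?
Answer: Rational(-20084, 13) ≈ -1544.9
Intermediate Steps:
Function('X')(L) = Mul(-8, L)
j = Rational(79, 26) (j = Add(3, Pow(26, -1)) = Add(3, Rational(1, 26)) = Rational(79, 26) ≈ 3.0385)
Add(Function('X')(184), Mul(Mul(12, -2), j)) = Add(Mul(-8, 184), Mul(Mul(12, -2), Rational(79, 26))) = Add(-1472, Mul(-24, Rational(79, 26))) = Add(-1472, Rational(-948, 13)) = Rational(-20084, 13)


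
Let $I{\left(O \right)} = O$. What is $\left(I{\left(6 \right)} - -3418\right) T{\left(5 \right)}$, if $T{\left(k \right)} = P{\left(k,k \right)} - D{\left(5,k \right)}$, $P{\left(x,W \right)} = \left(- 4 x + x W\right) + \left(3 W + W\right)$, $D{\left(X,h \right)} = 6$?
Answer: $65056$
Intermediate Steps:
$P{\left(x,W \right)} = - 4 x + 4 W + W x$ ($P{\left(x,W \right)} = \left(- 4 x + W x\right) + 4 W = - 4 x + 4 W + W x$)
$T{\left(k \right)} = -6 + k^{2}$ ($T{\left(k \right)} = \left(- 4 k + 4 k + k k\right) - 6 = \left(- 4 k + 4 k + k^{2}\right) - 6 = k^{2} - 6 = -6 + k^{2}$)
$\left(I{\left(6 \right)} - -3418\right) T{\left(5 \right)} = \left(6 - -3418\right) \left(-6 + 5^{2}\right) = \left(6 + 3418\right) \left(-6 + 25\right) = 3424 \cdot 19 = 65056$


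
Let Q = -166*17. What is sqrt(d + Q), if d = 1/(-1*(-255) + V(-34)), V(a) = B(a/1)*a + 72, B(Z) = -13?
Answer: I*sqrt(1668819973)/769 ≈ 53.122*I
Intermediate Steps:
V(a) = 72 - 13*a (V(a) = -13*a + 72 = 72 - 13*a)
Q = -2822
d = 1/769 (d = 1/(-1*(-255) + (72 - 13*(-34))) = 1/(255 + (72 + 442)) = 1/(255 + 514) = 1/769 ≈ 0.0013004)
sqrt(d + Q) = sqrt(1/769 - 2822) = sqrt(-2170117/769) = I*sqrt(1668819973)/769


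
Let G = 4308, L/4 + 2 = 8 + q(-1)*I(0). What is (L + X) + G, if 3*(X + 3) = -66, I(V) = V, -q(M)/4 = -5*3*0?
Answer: 4307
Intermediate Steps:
q(M) = 0 (q(M) = -4*(-5*3)*0 = -(-60)*0 = -4*0 = 0)
X = -25 (X = -3 + (⅓)*(-66) = -3 - 22 = -25)
L = 24 (L = -8 + 4*(8 + 0*0) = -8 + 4*(8 + 0) = -8 + 4*8 = -8 + 32 = 24)
(L + X) + G = (24 - 25) + 4308 = -1 + 4308 = 4307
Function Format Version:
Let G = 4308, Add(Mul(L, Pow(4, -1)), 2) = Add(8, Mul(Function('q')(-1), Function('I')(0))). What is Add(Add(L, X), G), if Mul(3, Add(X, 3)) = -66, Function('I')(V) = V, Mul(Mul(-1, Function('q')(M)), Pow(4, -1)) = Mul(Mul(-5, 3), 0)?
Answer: 4307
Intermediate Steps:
Function('q')(M) = 0 (Function('q')(M) = Mul(-4, Mul(Mul(-5, 3), 0)) = Mul(-4, Mul(-15, 0)) = Mul(-4, 0) = 0)
X = -25 (X = Add(-3, Mul(Rational(1, 3), -66)) = Add(-3, -22) = -25)
L = 24 (L = Add(-8, Mul(4, Add(8, Mul(0, 0)))) = Add(-8, Mul(4, Add(8, 0))) = Add(-8, Mul(4, 8)) = Add(-8, 32) = 24)
Add(Add(L, X), G) = Add(Add(24, -25), 4308) = Add(-1, 4308) = 4307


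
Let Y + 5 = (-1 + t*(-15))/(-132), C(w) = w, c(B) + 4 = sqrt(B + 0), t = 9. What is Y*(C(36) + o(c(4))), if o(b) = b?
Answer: -4454/33 ≈ -134.97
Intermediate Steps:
c(B) = -4 + sqrt(B) (c(B) = -4 + sqrt(B + 0) = -4 + sqrt(B))
Y = -131/33 (Y = -5 + (-1 + 9*(-15))/(-132) = -5 + (-1 - 135)*(-1/132) = -5 - 136*(-1/132) = -5 + 34/33 = -131/33 ≈ -3.9697)
Y*(C(36) + o(c(4))) = -131*(36 + (-4 + sqrt(4)))/33 = -131*(36 + (-4 + 2))/33 = -131*(36 - 2)/33 = -131/33*34 = -4454/33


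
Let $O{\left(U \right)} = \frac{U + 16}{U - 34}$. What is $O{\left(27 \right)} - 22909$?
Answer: $- \frac{160406}{7} \approx -22915.0$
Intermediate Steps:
$O{\left(U \right)} = \frac{16 + U}{-34 + U}$
$O{\left(27 \right)} - 22909 = \frac{16 + 27}{-34 + 27} - 22909 = \frac{1}{-7} \cdot 43 - 22909 = \left(- \frac{1}{7}\right) 43 - 22909 = - \frac{43}{7} - 22909 = - \frac{160406}{7}$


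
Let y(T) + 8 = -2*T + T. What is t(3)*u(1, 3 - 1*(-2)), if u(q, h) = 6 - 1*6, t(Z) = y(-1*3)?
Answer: 0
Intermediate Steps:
y(T) = -8 - T (y(T) = -8 + (-2*T + T) = -8 - T)
t(Z) = -5 (t(Z) = -8 - (-1)*3 = -8 - 1*(-3) = -8 + 3 = -5)
u(q, h) = 0 (u(q, h) = 6 - 6 = 0)
t(3)*u(1, 3 - 1*(-2)) = -5*0 = 0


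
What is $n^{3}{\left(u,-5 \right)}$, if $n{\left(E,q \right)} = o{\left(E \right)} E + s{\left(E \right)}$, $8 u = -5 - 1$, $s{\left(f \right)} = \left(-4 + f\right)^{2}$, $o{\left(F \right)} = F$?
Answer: $\frac{6331625}{512} \approx 12366.0$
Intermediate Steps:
$u = - \frac{3}{4}$ ($u = \frac{-5 - 1}{8} = \frac{1}{8} \left(-6\right) = - \frac{3}{4} \approx -0.75$)
$n{\left(E,q \right)} = E^{2} + \left(-4 + E\right)^{2}$ ($n{\left(E,q \right)} = E E + \left(-4 + E\right)^{2} = E^{2} + \left(-4 + E\right)^{2}$)
$n^{3}{\left(u,-5 \right)} = \left(\left(- \frac{3}{4}\right)^{2} + \left(-4 - \frac{3}{4}\right)^{2}\right)^{3} = \left(\frac{9}{16} + \left(- \frac{19}{4}\right)^{2}\right)^{3} = \left(\frac{9}{16} + \frac{361}{16}\right)^{3} = \left(\frac{185}{8}\right)^{3} = \frac{6331625}{512}$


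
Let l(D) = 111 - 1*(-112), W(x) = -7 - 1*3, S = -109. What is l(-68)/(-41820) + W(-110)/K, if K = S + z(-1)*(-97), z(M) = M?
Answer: 34627/41820 ≈ 0.82800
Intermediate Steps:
W(x) = -10 (W(x) = -7 - 3 = -10)
l(D) = 223 (l(D) = 111 + 112 = 223)
K = -12 (K = -109 - 1*(-97) = -109 + 97 = -12)
l(-68)/(-41820) + W(-110)/K = 223/(-41820) - 10/(-12) = 223*(-1/41820) - 10*(-1/12) = -223/41820 + ⅚ = 34627/41820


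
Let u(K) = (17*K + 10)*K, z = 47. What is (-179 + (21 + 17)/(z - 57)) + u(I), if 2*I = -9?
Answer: 2329/20 ≈ 116.45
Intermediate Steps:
I = -9/2 (I = (1/2)*(-9) = -9/2 ≈ -4.5000)
u(K) = K*(10 + 17*K) (u(K) = (10 + 17*K)*K = K*(10 + 17*K))
(-179 + (21 + 17)/(z - 57)) + u(I) = (-179 + (21 + 17)/(47 - 57)) - 9*(10 + 17*(-9/2))/2 = (-179 + 38/(-10)) - 9*(10 - 153/2)/2 = (-179 + 38*(-1/10)) - 9/2*(-133/2) = (-179 - 19/5) + 1197/4 = -914/5 + 1197/4 = 2329/20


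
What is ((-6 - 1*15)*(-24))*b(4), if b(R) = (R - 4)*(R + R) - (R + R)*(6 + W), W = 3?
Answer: -36288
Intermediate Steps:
b(R) = -18*R + 2*R*(-4 + R) (b(R) = (R - 4)*(R + R) - (R + R)*(6 + 3) = (-4 + R)*(2*R) - 2*R*9 = 2*R*(-4 + R) - 18*R = -18*R + 2*R*(-4 + R))
((-6 - 1*15)*(-24))*b(4) = ((-6 - 1*15)*(-24))*(2*4*(-13 + 4)) = ((-6 - 15)*(-24))*(2*4*(-9)) = -21*(-24)*(-72) = 504*(-72) = -36288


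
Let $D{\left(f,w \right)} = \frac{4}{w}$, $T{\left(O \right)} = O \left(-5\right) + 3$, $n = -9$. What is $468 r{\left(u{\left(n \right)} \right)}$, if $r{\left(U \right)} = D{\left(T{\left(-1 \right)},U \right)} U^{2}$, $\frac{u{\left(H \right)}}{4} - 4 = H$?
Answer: $-37440$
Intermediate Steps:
$T{\left(O \right)} = 3 - 5 O$ ($T{\left(O \right)} = - 5 O + 3 = 3 - 5 O$)
$u{\left(H \right)} = 16 + 4 H$
$r{\left(U \right)} = 4 U$ ($r{\left(U \right)} = \frac{4}{U} U^{2} = 4 U$)
$468 r{\left(u{\left(n \right)} \right)} = 468 \cdot 4 \left(16 + 4 \left(-9\right)\right) = 468 \cdot 4 \left(16 - 36\right) = 468 \cdot 4 \left(-20\right) = 468 \left(-80\right) = -37440$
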